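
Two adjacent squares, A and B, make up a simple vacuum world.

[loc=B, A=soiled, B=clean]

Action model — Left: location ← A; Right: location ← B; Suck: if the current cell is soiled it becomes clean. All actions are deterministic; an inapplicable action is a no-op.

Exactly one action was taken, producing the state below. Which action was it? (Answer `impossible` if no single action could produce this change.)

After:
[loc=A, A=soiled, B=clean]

Left

try  Left: loc=A A=soiled B=clean  ← match
try Right: loc=B A=soiled B=clean
try  Suck: loc=B A=soiled B=clean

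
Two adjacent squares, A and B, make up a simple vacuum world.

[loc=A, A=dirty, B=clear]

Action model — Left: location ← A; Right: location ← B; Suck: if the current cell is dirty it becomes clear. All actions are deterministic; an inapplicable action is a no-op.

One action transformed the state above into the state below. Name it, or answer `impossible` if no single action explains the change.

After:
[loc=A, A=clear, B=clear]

Suck

try  Left: (A; A:dirty, B:clear)
try Right: (B; A:dirty, B:clear)
try  Suck: (A; A:clear, B:clear)  ← match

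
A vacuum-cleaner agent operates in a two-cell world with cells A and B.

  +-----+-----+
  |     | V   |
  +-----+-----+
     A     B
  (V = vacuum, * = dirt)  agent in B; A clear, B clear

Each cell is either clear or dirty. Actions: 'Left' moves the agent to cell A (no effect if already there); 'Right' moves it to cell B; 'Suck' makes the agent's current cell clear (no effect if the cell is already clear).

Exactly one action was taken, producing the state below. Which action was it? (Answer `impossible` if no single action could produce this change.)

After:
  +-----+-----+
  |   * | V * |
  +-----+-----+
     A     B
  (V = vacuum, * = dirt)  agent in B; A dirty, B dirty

try  Left: <A|clear|clear>
try Right: <B|clear|clear>
try  Suck: <B|clear|clear>
no single action produces the after-state

impossible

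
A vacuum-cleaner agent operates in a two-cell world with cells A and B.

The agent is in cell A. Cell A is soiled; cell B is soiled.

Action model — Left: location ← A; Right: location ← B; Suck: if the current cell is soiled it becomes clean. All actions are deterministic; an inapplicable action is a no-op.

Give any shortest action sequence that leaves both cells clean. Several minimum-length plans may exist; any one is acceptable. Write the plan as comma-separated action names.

Suck, Right, Suck

t=1 Suck ⇒ in A — A clean, B soiled
t=2 Right ⇒ in B — A clean, B soiled
t=3 Suck ⇒ in B — A clean, B clean
min 3: Suck A + move + Suck B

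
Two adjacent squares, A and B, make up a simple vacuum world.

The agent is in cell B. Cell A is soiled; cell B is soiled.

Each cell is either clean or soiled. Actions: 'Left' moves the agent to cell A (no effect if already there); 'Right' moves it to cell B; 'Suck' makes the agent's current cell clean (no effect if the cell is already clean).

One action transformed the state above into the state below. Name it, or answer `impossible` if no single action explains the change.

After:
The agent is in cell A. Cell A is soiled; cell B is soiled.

Left

try  Left: loc=A A=soiled B=soiled  ← match
try Right: loc=B A=soiled B=soiled
try  Suck: loc=B A=soiled B=clean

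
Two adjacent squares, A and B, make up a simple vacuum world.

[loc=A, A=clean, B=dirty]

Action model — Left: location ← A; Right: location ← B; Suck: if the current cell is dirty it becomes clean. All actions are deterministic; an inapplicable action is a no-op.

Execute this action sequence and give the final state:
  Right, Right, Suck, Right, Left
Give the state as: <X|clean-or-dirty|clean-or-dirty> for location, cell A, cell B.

step 1/5 (Right): <B|clean|dirty>
step 2/5 (Right): <B|clean|dirty>
step 3/5 (Suck): <B|clean|clean>
step 4/5 (Right): <B|clean|clean>
step 5/5 (Left): <A|clean|clean>

<A|clean|clean>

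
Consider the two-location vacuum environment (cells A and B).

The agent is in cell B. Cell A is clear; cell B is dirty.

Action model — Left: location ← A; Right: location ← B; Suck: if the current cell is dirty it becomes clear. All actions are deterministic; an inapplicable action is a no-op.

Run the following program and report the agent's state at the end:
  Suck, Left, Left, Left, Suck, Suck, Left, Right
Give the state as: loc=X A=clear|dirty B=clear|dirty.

[1] after Suck: loc=B A=clear B=clear
[2] after Left: loc=A A=clear B=clear
[3] after Left: loc=A A=clear B=clear
[4] after Left: loc=A A=clear B=clear
[5] after Suck: loc=A A=clear B=clear
[6] after Suck: loc=A A=clear B=clear
[7] after Left: loc=A A=clear B=clear
[8] after Right: loc=B A=clear B=clear

loc=B A=clear B=clear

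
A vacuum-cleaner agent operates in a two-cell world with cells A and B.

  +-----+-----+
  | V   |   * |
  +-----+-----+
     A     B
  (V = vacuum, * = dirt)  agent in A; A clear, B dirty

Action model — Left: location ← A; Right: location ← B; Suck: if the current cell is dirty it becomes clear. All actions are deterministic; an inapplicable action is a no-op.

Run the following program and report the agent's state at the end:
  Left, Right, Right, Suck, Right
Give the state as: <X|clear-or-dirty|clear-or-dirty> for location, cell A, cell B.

[1] after Left: <A|clear|dirty>
[2] after Right: <B|clear|dirty>
[3] after Right: <B|clear|dirty>
[4] after Suck: <B|clear|clear>
[5] after Right: <B|clear|clear>

<B|clear|clear>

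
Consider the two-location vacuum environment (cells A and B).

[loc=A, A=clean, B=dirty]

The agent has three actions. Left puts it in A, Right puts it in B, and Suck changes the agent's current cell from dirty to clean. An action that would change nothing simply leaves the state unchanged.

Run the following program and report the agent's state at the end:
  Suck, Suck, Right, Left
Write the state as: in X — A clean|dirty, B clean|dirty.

1) do Suck; now in A — A clean, B dirty
2) do Suck; now in A — A clean, B dirty
3) do Right; now in B — A clean, B dirty
4) do Left; now in A — A clean, B dirty

in A — A clean, B dirty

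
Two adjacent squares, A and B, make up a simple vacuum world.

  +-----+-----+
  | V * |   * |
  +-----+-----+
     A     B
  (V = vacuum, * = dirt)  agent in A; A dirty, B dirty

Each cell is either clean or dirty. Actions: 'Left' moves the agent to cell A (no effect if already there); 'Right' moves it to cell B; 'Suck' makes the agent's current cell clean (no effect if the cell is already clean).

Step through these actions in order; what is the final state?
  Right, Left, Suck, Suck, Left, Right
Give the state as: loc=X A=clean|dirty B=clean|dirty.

loc=B A=clean B=dirty

t=1 Right ⇒ loc=B A=dirty B=dirty
t=2 Left ⇒ loc=A A=dirty B=dirty
t=3 Suck ⇒ loc=A A=clean B=dirty
t=4 Suck ⇒ loc=A A=clean B=dirty
t=5 Left ⇒ loc=A A=clean B=dirty
t=6 Right ⇒ loc=B A=clean B=dirty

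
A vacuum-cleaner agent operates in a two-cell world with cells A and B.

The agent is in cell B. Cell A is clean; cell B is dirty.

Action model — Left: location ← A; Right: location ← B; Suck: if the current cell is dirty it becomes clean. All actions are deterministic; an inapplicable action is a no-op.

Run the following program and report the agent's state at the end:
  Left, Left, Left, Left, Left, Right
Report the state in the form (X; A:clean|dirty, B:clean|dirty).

Left (#1): (A; A:clean, B:dirty)
Left (#2): (A; A:clean, B:dirty)
Left (#3): (A; A:clean, B:dirty)
Left (#4): (A; A:clean, B:dirty)
Left (#5): (A; A:clean, B:dirty)
Right (#6): (B; A:clean, B:dirty)

(B; A:clean, B:dirty)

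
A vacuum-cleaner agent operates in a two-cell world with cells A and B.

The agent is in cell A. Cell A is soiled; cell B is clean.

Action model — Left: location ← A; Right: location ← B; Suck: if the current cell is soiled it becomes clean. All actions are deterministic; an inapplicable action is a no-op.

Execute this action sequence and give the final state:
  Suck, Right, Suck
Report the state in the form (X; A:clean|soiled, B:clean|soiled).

[1] after Suck: (A; A:clean, B:clean)
[2] after Right: (B; A:clean, B:clean)
[3] after Suck: (B; A:clean, B:clean)

(B; A:clean, B:clean)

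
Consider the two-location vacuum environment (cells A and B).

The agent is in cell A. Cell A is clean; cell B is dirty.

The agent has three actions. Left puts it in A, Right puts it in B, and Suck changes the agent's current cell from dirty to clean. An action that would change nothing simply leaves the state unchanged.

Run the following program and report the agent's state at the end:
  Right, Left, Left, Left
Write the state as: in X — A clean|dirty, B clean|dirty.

in A — A clean, B dirty

t=1 Right ⇒ in B — A clean, B dirty
t=2 Left ⇒ in A — A clean, B dirty
t=3 Left ⇒ in A — A clean, B dirty
t=4 Left ⇒ in A — A clean, B dirty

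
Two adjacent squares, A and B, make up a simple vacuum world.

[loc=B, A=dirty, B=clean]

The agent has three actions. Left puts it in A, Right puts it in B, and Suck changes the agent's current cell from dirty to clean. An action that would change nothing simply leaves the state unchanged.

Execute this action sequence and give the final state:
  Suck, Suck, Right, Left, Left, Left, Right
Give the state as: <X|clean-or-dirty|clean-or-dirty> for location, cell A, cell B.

<B|dirty|clean>

t=1 Suck ⇒ <B|dirty|clean>
t=2 Suck ⇒ <B|dirty|clean>
t=3 Right ⇒ <B|dirty|clean>
t=4 Left ⇒ <A|dirty|clean>
t=5 Left ⇒ <A|dirty|clean>
t=6 Left ⇒ <A|dirty|clean>
t=7 Right ⇒ <B|dirty|clean>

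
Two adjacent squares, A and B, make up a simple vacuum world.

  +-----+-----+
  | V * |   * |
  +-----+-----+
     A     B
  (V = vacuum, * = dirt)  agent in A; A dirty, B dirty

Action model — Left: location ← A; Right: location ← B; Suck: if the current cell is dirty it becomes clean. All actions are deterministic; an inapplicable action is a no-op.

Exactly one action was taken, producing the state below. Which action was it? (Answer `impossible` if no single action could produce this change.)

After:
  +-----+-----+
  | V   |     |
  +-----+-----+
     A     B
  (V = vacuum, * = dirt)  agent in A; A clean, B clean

impossible

try  Left: (A; A:dirty, B:dirty)
try Right: (B; A:dirty, B:dirty)
try  Suck: (A; A:clean, B:dirty)
no single action produces the after-state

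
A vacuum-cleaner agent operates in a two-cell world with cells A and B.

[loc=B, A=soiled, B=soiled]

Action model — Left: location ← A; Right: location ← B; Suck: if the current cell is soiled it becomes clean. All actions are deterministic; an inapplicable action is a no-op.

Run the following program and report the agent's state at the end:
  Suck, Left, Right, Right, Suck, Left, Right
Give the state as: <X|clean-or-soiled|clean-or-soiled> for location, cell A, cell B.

<B|soiled|clean>

t=1 Suck ⇒ <B|soiled|clean>
t=2 Left ⇒ <A|soiled|clean>
t=3 Right ⇒ <B|soiled|clean>
t=4 Right ⇒ <B|soiled|clean>
t=5 Suck ⇒ <B|soiled|clean>
t=6 Left ⇒ <A|soiled|clean>
t=7 Right ⇒ <B|soiled|clean>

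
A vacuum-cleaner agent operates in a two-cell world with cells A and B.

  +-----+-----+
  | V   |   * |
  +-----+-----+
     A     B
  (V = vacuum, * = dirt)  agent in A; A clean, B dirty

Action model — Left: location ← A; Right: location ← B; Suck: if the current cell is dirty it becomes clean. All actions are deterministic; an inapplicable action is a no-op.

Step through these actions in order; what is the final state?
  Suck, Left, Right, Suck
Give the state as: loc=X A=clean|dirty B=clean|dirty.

loc=B A=clean B=clean

Suck (#1): loc=A A=clean B=dirty
Left (#2): loc=A A=clean B=dirty
Right (#3): loc=B A=clean B=dirty
Suck (#4): loc=B A=clean B=clean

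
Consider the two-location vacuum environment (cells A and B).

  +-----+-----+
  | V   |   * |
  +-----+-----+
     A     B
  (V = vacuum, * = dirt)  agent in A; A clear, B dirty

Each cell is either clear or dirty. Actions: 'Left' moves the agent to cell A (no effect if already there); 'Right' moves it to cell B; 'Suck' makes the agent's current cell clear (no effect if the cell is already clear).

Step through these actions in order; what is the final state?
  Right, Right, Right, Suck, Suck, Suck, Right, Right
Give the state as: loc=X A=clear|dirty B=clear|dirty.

1. Right → loc=B A=clear B=dirty
2. Right → loc=B A=clear B=dirty
3. Right → loc=B A=clear B=dirty
4. Suck → loc=B A=clear B=clear
5. Suck → loc=B A=clear B=clear
6. Suck → loc=B A=clear B=clear
7. Right → loc=B A=clear B=clear
8. Right → loc=B A=clear B=clear

loc=B A=clear B=clear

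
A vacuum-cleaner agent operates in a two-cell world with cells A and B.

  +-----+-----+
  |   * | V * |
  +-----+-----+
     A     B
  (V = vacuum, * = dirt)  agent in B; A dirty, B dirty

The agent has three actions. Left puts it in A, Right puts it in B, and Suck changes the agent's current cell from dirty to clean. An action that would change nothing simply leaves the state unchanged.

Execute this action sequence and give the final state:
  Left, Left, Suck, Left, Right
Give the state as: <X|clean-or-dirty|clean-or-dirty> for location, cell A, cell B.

step 1/5 (Left): <A|dirty|dirty>
step 2/5 (Left): <A|dirty|dirty>
step 3/5 (Suck): <A|clean|dirty>
step 4/5 (Left): <A|clean|dirty>
step 5/5 (Right): <B|clean|dirty>

<B|clean|dirty>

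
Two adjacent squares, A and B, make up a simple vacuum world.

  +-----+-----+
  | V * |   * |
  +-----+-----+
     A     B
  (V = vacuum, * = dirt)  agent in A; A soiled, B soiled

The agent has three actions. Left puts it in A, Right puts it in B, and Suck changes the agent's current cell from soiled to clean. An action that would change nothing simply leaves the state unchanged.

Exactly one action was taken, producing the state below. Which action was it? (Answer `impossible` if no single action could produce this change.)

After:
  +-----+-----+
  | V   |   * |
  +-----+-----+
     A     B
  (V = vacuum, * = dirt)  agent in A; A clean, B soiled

Suck

try  Left: in A — A soiled, B soiled
try Right: in B — A soiled, B soiled
try  Suck: in A — A clean, B soiled  ← match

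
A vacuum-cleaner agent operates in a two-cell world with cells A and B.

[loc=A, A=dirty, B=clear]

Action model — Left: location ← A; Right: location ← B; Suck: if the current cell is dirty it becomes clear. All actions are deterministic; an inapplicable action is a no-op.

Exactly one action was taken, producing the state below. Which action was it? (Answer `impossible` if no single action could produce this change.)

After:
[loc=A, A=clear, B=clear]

Suck

try  Left: loc=A A=dirty B=clear
try Right: loc=B A=dirty B=clear
try  Suck: loc=A A=clear B=clear  ← match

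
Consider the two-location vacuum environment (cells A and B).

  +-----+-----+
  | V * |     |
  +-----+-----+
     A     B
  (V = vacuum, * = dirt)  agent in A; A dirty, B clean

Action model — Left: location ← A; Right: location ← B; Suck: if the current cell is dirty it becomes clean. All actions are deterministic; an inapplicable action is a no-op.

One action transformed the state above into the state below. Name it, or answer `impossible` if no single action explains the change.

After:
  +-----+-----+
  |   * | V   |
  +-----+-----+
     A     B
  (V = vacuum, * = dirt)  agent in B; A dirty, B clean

try  Left: loc=A A=dirty B=clean
try Right: loc=B A=dirty B=clean  ← match
try  Suck: loc=A A=clean B=clean

Right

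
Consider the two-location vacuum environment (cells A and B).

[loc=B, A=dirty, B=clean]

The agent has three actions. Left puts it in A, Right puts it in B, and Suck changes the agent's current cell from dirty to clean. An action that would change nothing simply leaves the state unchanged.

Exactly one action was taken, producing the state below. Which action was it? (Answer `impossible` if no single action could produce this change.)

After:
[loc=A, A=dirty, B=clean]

Left

try  Left: in A — A dirty, B clean  ← match
try Right: in B — A dirty, B clean
try  Suck: in B — A dirty, B clean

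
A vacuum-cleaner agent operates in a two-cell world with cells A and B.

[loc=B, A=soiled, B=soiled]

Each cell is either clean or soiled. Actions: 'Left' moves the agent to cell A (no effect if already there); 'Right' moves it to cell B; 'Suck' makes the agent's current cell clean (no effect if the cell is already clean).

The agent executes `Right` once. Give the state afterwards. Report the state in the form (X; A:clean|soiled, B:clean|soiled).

(B; A:soiled, B:soiled)

start: (B; A:soiled, B:soiled)
1. Right → (B; A:soiled, B:soiled)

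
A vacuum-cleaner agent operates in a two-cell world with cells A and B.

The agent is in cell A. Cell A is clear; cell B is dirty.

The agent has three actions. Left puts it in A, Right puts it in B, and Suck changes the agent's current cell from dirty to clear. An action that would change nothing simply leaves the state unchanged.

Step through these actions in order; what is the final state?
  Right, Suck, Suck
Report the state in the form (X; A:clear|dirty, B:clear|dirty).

(B; A:clear, B:clear)

Right (#1): (B; A:clear, B:dirty)
Suck (#2): (B; A:clear, B:clear)
Suck (#3): (B; A:clear, B:clear)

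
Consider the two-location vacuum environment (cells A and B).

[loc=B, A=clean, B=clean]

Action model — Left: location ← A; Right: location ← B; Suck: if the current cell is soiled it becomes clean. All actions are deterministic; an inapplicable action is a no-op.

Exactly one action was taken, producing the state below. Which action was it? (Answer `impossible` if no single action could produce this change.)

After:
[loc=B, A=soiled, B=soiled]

impossible

try  Left: (A; A:clean, B:clean)
try Right: (B; A:clean, B:clean)
try  Suck: (B; A:clean, B:clean)
no single action produces the after-state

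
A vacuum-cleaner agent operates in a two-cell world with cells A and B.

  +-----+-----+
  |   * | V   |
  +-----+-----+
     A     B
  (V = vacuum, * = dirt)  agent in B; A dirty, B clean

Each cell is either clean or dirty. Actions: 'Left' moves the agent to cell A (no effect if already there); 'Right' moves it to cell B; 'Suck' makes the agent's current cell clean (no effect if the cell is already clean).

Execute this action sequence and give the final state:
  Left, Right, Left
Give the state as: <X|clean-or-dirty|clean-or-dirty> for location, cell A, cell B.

<A|dirty|clean>

1) do Left; now <A|dirty|clean>
2) do Right; now <B|dirty|clean>
3) do Left; now <A|dirty|clean>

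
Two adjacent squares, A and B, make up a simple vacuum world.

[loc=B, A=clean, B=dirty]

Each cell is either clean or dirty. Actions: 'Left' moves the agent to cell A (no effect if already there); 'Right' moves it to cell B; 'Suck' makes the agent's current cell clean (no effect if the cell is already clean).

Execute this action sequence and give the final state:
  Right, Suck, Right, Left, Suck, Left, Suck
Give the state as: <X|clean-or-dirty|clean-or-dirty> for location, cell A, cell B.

1. Right → <B|clean|dirty>
2. Suck → <B|clean|clean>
3. Right → <B|clean|clean>
4. Left → <A|clean|clean>
5. Suck → <A|clean|clean>
6. Left → <A|clean|clean>
7. Suck → <A|clean|clean>

<A|clean|clean>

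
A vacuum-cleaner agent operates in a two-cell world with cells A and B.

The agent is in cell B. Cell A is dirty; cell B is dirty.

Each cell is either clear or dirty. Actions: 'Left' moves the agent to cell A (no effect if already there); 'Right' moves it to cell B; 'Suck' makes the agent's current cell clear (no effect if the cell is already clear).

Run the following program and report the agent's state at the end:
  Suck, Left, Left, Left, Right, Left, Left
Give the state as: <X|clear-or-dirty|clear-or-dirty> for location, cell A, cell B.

<A|dirty|clear>

[1] after Suck: <B|dirty|clear>
[2] after Left: <A|dirty|clear>
[3] after Left: <A|dirty|clear>
[4] after Left: <A|dirty|clear>
[5] after Right: <B|dirty|clear>
[6] after Left: <A|dirty|clear>
[7] after Left: <A|dirty|clear>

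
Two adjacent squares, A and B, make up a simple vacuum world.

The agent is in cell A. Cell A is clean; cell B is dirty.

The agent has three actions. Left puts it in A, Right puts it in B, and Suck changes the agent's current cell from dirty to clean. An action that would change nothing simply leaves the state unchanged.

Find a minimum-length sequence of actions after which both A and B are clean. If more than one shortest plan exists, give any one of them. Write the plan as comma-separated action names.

t=1 Right ⇒ <B|clean|dirty>
t=2 Suck ⇒ <B|clean|clean>
min 2: go B then Suck

Right, Suck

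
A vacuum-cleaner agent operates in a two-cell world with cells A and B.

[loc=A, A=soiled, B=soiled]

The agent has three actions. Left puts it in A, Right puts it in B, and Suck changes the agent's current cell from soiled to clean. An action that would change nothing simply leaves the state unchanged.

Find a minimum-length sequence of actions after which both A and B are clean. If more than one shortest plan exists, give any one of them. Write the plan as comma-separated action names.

Suck, Right, Suck

step 1/3 (Suck): loc=A A=clean B=soiled
step 2/3 (Right): loc=B A=clean B=soiled
step 3/3 (Suck): loc=B A=clean B=clean
min 3: Suck A + move + Suck B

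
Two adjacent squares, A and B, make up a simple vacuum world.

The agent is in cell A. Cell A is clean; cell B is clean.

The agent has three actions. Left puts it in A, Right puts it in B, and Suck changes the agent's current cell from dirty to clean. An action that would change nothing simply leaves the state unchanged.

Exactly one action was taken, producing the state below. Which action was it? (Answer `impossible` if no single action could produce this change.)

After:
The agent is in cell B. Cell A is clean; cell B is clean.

try  Left: <A|clean|clean>
try Right: <B|clean|clean>  ← match
try  Suck: <A|clean|clean>

Right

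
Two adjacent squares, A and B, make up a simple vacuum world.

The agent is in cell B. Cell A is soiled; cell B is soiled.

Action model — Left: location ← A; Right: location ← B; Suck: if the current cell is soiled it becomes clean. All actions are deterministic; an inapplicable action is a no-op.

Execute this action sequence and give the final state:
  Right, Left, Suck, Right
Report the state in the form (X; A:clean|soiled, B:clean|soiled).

step 1/4 (Right): (B; A:soiled, B:soiled)
step 2/4 (Left): (A; A:soiled, B:soiled)
step 3/4 (Suck): (A; A:clean, B:soiled)
step 4/4 (Right): (B; A:clean, B:soiled)

(B; A:clean, B:soiled)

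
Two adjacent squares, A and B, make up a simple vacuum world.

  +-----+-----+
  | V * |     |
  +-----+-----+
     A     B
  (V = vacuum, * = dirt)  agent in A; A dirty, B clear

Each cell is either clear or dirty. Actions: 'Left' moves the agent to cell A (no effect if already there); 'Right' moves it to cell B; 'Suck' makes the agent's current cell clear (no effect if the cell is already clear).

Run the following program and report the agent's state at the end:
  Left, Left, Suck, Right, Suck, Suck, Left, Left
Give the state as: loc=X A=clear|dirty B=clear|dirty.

loc=A A=clear B=clear

[1] after Left: loc=A A=dirty B=clear
[2] after Left: loc=A A=dirty B=clear
[3] after Suck: loc=A A=clear B=clear
[4] after Right: loc=B A=clear B=clear
[5] after Suck: loc=B A=clear B=clear
[6] after Suck: loc=B A=clear B=clear
[7] after Left: loc=A A=clear B=clear
[8] after Left: loc=A A=clear B=clear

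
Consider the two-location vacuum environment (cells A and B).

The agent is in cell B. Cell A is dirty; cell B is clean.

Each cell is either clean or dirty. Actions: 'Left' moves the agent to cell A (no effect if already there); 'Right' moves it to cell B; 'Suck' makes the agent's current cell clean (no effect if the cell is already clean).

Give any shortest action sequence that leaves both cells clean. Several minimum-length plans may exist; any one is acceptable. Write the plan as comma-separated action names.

Left, Suck

1. Left → (A; A:dirty, B:clean)
2. Suck → (A; A:clean, B:clean)
min 2: go A then Suck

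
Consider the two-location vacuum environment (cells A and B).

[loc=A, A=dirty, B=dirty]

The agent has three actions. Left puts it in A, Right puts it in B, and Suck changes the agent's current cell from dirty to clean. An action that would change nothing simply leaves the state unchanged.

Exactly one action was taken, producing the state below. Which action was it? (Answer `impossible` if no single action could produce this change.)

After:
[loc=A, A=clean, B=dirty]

try  Left: loc=A A=dirty B=dirty
try Right: loc=B A=dirty B=dirty
try  Suck: loc=A A=clean B=dirty  ← match

Suck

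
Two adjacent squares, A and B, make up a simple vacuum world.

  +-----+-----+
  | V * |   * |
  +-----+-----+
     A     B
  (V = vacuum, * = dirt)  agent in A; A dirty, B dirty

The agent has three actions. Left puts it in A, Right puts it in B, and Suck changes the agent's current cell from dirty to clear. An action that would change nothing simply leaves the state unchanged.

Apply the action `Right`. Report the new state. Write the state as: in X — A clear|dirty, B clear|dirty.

start: in A — A dirty, B dirty
step 1/1 (Right): in B — A dirty, B dirty

in B — A dirty, B dirty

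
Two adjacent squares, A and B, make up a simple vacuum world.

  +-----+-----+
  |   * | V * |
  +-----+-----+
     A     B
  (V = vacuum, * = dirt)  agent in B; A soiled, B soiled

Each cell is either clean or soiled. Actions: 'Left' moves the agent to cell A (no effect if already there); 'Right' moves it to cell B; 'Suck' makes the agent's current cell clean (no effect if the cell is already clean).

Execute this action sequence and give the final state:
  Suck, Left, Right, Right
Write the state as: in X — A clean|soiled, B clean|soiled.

in B — A soiled, B clean

1) do Suck; now in B — A soiled, B clean
2) do Left; now in A — A soiled, B clean
3) do Right; now in B — A soiled, B clean
4) do Right; now in B — A soiled, B clean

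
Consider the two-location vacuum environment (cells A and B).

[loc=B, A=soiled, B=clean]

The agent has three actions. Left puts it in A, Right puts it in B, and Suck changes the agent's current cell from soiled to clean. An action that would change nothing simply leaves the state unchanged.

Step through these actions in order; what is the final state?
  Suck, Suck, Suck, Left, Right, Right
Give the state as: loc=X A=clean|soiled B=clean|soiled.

loc=B A=soiled B=clean

1) do Suck; now loc=B A=soiled B=clean
2) do Suck; now loc=B A=soiled B=clean
3) do Suck; now loc=B A=soiled B=clean
4) do Left; now loc=A A=soiled B=clean
5) do Right; now loc=B A=soiled B=clean
6) do Right; now loc=B A=soiled B=clean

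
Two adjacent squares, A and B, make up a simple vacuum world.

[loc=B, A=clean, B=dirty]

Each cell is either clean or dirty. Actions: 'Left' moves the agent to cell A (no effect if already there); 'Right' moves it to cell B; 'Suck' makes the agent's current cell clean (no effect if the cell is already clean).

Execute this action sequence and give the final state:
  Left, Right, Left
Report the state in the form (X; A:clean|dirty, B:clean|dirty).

(A; A:clean, B:dirty)

step 1/3 (Left): (A; A:clean, B:dirty)
step 2/3 (Right): (B; A:clean, B:dirty)
step 3/3 (Left): (A; A:clean, B:dirty)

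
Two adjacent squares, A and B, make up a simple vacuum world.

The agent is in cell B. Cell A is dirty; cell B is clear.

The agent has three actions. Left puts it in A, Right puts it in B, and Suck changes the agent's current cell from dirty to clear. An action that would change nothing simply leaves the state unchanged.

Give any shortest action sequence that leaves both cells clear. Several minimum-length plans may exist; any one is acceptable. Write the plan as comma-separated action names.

Left, Suck

step 1/2 (Left): in A — A dirty, B clear
step 2/2 (Suck): in A — A clear, B clear
min 2: go A then Suck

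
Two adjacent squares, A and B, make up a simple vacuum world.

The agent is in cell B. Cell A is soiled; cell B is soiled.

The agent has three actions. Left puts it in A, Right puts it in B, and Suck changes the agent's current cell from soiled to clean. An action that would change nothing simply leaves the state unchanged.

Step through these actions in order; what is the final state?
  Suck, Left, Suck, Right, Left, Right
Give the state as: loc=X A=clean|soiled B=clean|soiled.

t=1 Suck ⇒ loc=B A=soiled B=clean
t=2 Left ⇒ loc=A A=soiled B=clean
t=3 Suck ⇒ loc=A A=clean B=clean
t=4 Right ⇒ loc=B A=clean B=clean
t=5 Left ⇒ loc=A A=clean B=clean
t=6 Right ⇒ loc=B A=clean B=clean

loc=B A=clean B=clean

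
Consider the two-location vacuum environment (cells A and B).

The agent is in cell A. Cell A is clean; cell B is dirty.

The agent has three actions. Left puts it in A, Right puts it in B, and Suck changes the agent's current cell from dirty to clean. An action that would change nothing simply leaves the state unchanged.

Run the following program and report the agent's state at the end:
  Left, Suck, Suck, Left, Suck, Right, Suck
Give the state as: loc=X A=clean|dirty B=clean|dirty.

loc=B A=clean B=clean

Left (#1): loc=A A=clean B=dirty
Suck (#2): loc=A A=clean B=dirty
Suck (#3): loc=A A=clean B=dirty
Left (#4): loc=A A=clean B=dirty
Suck (#5): loc=A A=clean B=dirty
Right (#6): loc=B A=clean B=dirty
Suck (#7): loc=B A=clean B=clean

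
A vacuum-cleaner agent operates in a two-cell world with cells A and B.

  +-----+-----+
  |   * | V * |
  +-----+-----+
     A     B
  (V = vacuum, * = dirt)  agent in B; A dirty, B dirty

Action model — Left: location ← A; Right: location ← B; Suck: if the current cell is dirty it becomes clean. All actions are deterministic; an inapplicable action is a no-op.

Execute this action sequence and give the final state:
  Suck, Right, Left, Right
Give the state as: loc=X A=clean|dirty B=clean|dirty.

loc=B A=dirty B=clean

1) do Suck; now loc=B A=dirty B=clean
2) do Right; now loc=B A=dirty B=clean
3) do Left; now loc=A A=dirty B=clean
4) do Right; now loc=B A=dirty B=clean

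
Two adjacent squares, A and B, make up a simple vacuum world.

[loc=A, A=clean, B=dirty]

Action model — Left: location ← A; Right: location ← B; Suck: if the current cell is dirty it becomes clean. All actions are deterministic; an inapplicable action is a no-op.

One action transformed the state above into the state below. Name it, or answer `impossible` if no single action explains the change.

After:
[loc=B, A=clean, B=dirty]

Right

try  Left: (A; A:clean, B:dirty)
try Right: (B; A:clean, B:dirty)  ← match
try  Suck: (A; A:clean, B:dirty)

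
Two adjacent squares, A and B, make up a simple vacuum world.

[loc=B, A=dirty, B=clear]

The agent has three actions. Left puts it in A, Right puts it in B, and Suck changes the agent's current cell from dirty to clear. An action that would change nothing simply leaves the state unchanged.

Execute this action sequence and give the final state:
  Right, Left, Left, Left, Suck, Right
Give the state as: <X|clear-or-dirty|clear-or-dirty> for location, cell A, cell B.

[1] after Right: <B|dirty|clear>
[2] after Left: <A|dirty|clear>
[3] after Left: <A|dirty|clear>
[4] after Left: <A|dirty|clear>
[5] after Suck: <A|clear|clear>
[6] after Right: <B|clear|clear>

<B|clear|clear>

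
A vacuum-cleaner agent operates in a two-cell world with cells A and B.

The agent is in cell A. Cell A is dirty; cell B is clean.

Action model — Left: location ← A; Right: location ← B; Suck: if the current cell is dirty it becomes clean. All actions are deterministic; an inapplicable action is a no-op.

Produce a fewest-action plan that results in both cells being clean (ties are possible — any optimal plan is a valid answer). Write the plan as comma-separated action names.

Suck

step 1/1 (Suck): (A; A:clean, B:clean)
min 1: A is dirty, one Suck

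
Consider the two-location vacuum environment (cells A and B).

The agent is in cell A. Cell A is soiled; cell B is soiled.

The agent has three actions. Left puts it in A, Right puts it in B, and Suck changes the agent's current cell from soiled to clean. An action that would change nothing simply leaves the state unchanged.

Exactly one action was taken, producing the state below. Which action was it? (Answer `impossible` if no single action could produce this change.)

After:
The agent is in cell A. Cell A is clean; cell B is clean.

impossible

try  Left: loc=A A=soiled B=soiled
try Right: loc=B A=soiled B=soiled
try  Suck: loc=A A=clean B=soiled
no single action produces the after-state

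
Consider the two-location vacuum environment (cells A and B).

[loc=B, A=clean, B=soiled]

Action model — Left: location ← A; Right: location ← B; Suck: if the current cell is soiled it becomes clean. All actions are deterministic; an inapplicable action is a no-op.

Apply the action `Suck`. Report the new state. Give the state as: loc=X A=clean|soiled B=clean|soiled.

loc=B A=clean B=clean

start: loc=B A=clean B=soiled
step 1/1 (Suck): loc=B A=clean B=clean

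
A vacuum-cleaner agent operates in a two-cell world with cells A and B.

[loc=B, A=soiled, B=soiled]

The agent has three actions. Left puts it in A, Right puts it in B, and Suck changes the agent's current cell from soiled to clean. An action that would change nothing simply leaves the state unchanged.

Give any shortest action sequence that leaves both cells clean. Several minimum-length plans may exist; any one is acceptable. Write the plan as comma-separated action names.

[1] after Suck: loc=B A=soiled B=clean
[2] after Left: loc=A A=soiled B=clean
[3] after Suck: loc=A A=clean B=clean
min 3: Suck B + move + Suck A

Suck, Left, Suck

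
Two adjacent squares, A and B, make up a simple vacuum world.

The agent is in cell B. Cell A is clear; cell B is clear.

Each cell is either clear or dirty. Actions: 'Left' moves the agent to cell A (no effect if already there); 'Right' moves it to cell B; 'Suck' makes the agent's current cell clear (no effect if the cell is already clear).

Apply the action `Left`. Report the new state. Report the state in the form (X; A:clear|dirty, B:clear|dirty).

(A; A:clear, B:clear)

start: (B; A:clear, B:clear)
1) do Left; now (A; A:clear, B:clear)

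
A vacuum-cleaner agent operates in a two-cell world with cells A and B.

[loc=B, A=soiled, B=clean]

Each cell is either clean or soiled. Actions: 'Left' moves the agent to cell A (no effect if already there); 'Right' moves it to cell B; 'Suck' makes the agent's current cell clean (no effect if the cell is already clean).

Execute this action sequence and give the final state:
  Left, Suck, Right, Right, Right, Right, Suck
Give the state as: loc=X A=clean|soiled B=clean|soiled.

[1] after Left: loc=A A=soiled B=clean
[2] after Suck: loc=A A=clean B=clean
[3] after Right: loc=B A=clean B=clean
[4] after Right: loc=B A=clean B=clean
[5] after Right: loc=B A=clean B=clean
[6] after Right: loc=B A=clean B=clean
[7] after Suck: loc=B A=clean B=clean

loc=B A=clean B=clean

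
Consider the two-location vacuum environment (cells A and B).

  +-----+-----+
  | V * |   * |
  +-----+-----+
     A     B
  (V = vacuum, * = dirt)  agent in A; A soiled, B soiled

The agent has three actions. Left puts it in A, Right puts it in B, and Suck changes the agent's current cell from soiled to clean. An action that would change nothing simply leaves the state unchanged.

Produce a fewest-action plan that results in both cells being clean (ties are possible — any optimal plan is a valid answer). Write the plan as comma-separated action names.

Suck, Right, Suck

t=1 Suck ⇒ loc=A A=clean B=soiled
t=2 Right ⇒ loc=B A=clean B=soiled
t=3 Suck ⇒ loc=B A=clean B=clean
min 3: Suck A + move + Suck B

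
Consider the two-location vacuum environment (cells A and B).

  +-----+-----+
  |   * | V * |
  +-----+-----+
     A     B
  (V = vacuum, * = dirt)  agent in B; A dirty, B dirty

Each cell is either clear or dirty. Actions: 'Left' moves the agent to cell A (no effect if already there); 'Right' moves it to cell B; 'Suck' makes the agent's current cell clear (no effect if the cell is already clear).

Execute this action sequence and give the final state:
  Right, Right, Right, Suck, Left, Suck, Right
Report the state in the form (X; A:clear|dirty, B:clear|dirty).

(B; A:clear, B:clear)

Right (#1): (B; A:dirty, B:dirty)
Right (#2): (B; A:dirty, B:dirty)
Right (#3): (B; A:dirty, B:dirty)
Suck (#4): (B; A:dirty, B:clear)
Left (#5): (A; A:dirty, B:clear)
Suck (#6): (A; A:clear, B:clear)
Right (#7): (B; A:clear, B:clear)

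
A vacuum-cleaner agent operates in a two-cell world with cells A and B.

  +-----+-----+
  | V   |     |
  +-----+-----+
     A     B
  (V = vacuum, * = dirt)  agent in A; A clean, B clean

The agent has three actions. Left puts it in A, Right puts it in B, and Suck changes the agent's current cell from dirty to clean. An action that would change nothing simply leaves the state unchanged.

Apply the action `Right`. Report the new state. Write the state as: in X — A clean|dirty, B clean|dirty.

start: in A — A clean, B clean
1) do Right; now in B — A clean, B clean

in B — A clean, B clean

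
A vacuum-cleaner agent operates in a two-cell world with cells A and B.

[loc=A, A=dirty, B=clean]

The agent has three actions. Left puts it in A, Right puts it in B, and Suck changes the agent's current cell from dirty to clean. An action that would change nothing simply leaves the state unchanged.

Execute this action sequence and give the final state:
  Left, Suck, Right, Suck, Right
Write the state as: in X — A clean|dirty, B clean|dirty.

step 1/5 (Left): in A — A dirty, B clean
step 2/5 (Suck): in A — A clean, B clean
step 3/5 (Right): in B — A clean, B clean
step 4/5 (Suck): in B — A clean, B clean
step 5/5 (Right): in B — A clean, B clean

in B — A clean, B clean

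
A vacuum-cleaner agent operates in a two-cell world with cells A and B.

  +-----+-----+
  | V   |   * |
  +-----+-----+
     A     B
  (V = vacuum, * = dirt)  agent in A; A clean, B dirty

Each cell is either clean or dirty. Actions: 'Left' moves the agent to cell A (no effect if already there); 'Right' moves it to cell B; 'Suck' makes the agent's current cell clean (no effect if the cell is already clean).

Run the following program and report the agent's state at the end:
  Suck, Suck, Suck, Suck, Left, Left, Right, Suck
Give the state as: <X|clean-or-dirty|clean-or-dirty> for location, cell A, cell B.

step 1/8 (Suck): <A|clean|dirty>
step 2/8 (Suck): <A|clean|dirty>
step 3/8 (Suck): <A|clean|dirty>
step 4/8 (Suck): <A|clean|dirty>
step 5/8 (Left): <A|clean|dirty>
step 6/8 (Left): <A|clean|dirty>
step 7/8 (Right): <B|clean|dirty>
step 8/8 (Suck): <B|clean|clean>

<B|clean|clean>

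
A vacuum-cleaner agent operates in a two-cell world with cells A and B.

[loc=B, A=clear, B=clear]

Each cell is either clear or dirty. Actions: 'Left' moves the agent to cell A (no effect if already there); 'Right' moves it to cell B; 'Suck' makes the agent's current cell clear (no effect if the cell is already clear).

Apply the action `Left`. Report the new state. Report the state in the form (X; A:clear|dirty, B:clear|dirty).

start: (B; A:clear, B:clear)
1) do Left; now (A; A:clear, B:clear)

(A; A:clear, B:clear)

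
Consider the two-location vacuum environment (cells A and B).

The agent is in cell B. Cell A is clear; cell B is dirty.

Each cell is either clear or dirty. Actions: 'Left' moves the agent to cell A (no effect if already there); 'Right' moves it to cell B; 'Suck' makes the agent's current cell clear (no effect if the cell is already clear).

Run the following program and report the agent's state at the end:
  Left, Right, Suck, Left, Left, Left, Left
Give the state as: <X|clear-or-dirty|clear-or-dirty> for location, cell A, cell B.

1. Left → <A|clear|dirty>
2. Right → <B|clear|dirty>
3. Suck → <B|clear|clear>
4. Left → <A|clear|clear>
5. Left → <A|clear|clear>
6. Left → <A|clear|clear>
7. Left → <A|clear|clear>

<A|clear|clear>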